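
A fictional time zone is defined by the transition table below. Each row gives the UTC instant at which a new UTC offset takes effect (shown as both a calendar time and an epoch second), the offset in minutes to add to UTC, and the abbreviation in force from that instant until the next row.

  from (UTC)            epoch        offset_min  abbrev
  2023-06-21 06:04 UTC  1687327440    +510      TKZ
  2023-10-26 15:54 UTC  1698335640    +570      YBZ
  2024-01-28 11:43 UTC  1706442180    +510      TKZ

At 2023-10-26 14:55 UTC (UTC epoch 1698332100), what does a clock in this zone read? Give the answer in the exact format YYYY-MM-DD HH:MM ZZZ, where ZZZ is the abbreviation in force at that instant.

2023-10-26 23:25 TKZ

Query: 2023-10-26 14:55 UTC
Rule 1/3 (TKZ, +08:30): 2023-06-21 06:04 UTC ≤ query < 2023-10-26 15:54 UTC
14·60 + 55 + 510 = 1405 min
1405 = 0·1440 + 1405; 1405 = 23·60 + 25 → 23:25, same day
→ 2023-10-26 23:25 TKZ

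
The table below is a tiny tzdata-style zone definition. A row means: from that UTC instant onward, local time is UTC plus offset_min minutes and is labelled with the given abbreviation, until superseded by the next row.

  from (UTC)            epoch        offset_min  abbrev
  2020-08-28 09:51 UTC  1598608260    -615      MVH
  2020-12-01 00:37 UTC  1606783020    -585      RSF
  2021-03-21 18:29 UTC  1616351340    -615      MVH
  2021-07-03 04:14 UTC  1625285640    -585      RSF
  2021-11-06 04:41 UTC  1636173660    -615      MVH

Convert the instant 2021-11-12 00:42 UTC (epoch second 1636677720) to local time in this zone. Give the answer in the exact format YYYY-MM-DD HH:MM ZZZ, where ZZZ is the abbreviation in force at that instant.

2021-11-11 14:27 MVH

Query: 2021-11-12 00:42 UTC
Rule 5/5 (MVH, -10:15): 2021-11-06 04:41 UTC ≤ query < +∞
0·60 + 42 - 615 = -573 min
-573 = -1·1440 + 867; 867 = 14·60 + 27 → 14:27, 2021-11-12 - 1 day = 2021-11-11
→ 2021-11-11 14:27 MVH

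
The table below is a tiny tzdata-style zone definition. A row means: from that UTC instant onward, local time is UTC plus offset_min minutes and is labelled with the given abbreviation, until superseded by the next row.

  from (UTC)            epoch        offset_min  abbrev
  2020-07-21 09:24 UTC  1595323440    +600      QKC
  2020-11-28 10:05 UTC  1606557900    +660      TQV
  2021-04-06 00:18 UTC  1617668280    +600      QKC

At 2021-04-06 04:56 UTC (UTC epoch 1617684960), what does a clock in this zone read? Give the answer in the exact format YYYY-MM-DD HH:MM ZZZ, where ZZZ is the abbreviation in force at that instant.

Query: 2021-04-06 04:56 UTC
Rule 3/3 (QKC, +10:00): 2021-04-06 00:18 UTC ≤ query < +∞
4·60 + 56 + 600 = 896 min
896 = 0·1440 + 896; 896 = 14·60 + 56 → 14:56, same day
→ 2021-04-06 14:56 QKC

2021-04-06 14:56 QKC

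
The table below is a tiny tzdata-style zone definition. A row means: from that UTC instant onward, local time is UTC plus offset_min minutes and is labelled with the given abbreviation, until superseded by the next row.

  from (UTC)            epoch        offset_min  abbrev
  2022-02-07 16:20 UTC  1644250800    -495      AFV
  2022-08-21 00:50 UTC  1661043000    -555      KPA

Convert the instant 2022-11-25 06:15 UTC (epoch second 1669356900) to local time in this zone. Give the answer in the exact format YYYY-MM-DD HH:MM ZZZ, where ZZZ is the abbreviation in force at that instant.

Query: 2022-11-25 06:15 UTC
Rule 2/2 (KPA, -09:15): 2022-08-21 00:50 UTC ≤ query < +∞
6·60 + 15 - 555 = -180 min
-180 = -1·1440 + 1260; 1260 = 21·60 + 0 → 21:00, 2022-11-25 - 1 day = 2022-11-24
→ 2022-11-24 21:00 KPA

2022-11-24 21:00 KPA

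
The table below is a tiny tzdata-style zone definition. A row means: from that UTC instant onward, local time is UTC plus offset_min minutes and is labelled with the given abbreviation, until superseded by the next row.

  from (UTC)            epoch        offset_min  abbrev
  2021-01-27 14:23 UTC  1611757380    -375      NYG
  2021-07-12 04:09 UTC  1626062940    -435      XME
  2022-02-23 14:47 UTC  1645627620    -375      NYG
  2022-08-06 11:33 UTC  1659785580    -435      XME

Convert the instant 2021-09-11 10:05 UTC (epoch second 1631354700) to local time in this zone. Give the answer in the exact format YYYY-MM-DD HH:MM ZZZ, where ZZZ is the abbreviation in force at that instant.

Query: 2021-09-11 10:05 UTC
Rule 2/4 (XME, -07:15): 2021-07-12 04:09 UTC ≤ query < 2022-02-23 14:47 UTC
10·60 + 5 - 435 = 170 min
170 = 0·1440 + 170; 170 = 2·60 + 50 → 02:50, same day
→ 2021-09-11 02:50 XME

2021-09-11 02:50 XME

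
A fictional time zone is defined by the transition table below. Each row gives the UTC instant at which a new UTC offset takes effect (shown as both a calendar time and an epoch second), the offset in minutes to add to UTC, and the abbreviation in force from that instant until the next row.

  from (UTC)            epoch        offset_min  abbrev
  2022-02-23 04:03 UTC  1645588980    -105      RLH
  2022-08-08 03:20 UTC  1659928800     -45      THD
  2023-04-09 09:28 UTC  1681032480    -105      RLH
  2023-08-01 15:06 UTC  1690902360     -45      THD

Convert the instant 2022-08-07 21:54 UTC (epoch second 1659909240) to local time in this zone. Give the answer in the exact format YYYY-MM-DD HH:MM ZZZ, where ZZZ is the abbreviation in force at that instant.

2022-08-07 20:09 RLH

Query: 2022-08-07 21:54 UTC
Rule 1/4 (RLH, -01:45): 2022-02-23 04:03 UTC ≤ query < 2022-08-08 03:20 UTC
21·60 + 54 - 105 = 1209 min
1209 = 0·1440 + 1209; 1209 = 20·60 + 9 → 20:09, same day
→ 2022-08-07 20:09 RLH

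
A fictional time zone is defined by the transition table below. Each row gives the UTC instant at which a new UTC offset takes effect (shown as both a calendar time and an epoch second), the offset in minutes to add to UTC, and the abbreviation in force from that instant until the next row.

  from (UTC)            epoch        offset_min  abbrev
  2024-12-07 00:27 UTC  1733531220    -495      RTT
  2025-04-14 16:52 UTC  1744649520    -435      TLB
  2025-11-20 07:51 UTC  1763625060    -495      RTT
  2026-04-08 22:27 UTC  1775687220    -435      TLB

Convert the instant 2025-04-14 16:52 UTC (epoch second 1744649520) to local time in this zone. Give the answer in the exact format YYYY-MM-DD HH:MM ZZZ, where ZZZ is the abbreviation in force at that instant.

2025-04-14 09:37 TLB

Query: 2025-04-14 16:52 UTC
Rule 2/4 (TLB, -07:15): 2025-04-14 16:52 UTC ≤ query < 2025-11-20 07:51 UTC
16·60 + 52 - 435 = 577 min
577 = 0·1440 + 577; 577 = 9·60 + 37 → 09:37, same day
→ 2025-04-14 09:37 TLB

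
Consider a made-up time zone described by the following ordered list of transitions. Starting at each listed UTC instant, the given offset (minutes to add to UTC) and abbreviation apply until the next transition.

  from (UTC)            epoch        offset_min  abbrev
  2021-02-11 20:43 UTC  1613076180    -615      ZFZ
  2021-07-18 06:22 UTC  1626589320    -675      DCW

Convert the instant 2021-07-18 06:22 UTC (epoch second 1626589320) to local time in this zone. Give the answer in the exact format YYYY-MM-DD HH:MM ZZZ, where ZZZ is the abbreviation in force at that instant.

Query: 2021-07-18 06:22 UTC
Rule 2/2 (DCW, -11:15): 2021-07-18 06:22 UTC ≤ query < +∞
6·60 + 22 - 675 = -293 min
-293 = -1·1440 + 1147; 1147 = 19·60 + 7 → 19:07, 2021-07-18 - 1 day = 2021-07-17
→ 2021-07-17 19:07 DCW

2021-07-17 19:07 DCW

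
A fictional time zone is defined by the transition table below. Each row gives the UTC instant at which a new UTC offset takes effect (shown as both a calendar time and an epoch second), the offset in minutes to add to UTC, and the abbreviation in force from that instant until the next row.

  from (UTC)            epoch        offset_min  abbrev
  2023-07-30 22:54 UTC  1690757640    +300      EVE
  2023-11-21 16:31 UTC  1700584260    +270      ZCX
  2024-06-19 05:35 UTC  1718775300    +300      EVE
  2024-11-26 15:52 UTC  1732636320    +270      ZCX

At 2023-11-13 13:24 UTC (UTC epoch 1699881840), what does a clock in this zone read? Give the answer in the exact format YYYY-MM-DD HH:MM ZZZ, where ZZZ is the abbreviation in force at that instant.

2023-11-13 18:24 EVE

Query: 2023-11-13 13:24 UTC
Rule 1/4 (EVE, +05:00): 2023-07-30 22:54 UTC ≤ query < 2023-11-21 16:31 UTC
13·60 + 24 + 300 = 1104 min
1104 = 0·1440 + 1104; 1104 = 18·60 + 24 → 18:24, same day
→ 2023-11-13 18:24 EVE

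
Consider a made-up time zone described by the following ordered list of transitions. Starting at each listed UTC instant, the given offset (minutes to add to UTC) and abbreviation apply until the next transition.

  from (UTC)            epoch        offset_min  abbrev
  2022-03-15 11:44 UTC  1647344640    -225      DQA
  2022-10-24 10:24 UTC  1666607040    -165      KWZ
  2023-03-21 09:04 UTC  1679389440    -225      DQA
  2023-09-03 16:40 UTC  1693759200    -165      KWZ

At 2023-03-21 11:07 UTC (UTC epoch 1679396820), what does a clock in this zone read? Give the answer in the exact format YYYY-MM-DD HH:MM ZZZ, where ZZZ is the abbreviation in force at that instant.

Query: 2023-03-21 11:07 UTC
Rule 3/4 (DQA, -03:45): 2023-03-21 09:04 UTC ≤ query < 2023-09-03 16:40 UTC
11·60 + 7 - 225 = 442 min
442 = 0·1440 + 442; 442 = 7·60 + 22 → 07:22, same day
→ 2023-03-21 07:22 DQA

2023-03-21 07:22 DQA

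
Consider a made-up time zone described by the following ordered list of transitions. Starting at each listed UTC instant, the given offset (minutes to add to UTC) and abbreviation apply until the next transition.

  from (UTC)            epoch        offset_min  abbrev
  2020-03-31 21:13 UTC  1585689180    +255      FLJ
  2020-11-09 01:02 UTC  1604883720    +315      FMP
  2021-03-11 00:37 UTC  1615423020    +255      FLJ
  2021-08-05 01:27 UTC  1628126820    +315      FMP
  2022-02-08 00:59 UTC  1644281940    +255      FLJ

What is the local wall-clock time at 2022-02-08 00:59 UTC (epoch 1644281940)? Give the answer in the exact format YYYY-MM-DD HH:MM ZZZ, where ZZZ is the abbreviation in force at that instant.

2022-02-08 05:14 FLJ

Query: 2022-02-08 00:59 UTC
Rule 5/5 (FLJ, +04:15): 2022-02-08 00:59 UTC ≤ query < +∞
0·60 + 59 + 255 = 314 min
314 = 0·1440 + 314; 314 = 5·60 + 14 → 05:14, same day
→ 2022-02-08 05:14 FLJ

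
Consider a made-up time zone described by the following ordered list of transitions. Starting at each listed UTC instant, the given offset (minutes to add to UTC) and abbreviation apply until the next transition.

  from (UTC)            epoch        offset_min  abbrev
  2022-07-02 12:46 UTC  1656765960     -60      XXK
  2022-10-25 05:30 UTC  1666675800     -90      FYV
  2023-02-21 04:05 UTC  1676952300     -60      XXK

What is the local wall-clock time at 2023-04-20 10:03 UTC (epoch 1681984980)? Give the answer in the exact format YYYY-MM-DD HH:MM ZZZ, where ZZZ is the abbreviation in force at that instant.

2023-04-20 09:03 XXK

Query: 2023-04-20 10:03 UTC
Rule 3/3 (XXK, -01:00): 2023-02-21 04:05 UTC ≤ query < +∞
10·60 + 3 - 60 = 543 min
543 = 0·1440 + 543; 543 = 9·60 + 3 → 09:03, same day
→ 2023-04-20 09:03 XXK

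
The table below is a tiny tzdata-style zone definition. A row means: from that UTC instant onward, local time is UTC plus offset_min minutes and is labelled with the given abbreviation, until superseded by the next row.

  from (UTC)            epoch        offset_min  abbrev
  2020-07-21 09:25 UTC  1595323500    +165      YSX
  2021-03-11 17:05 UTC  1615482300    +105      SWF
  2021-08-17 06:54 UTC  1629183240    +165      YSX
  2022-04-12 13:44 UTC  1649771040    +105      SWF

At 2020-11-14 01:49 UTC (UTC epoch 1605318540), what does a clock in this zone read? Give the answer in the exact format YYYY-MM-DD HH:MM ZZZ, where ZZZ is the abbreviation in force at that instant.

2020-11-14 04:34 YSX

Query: 2020-11-14 01:49 UTC
Rule 1/4 (YSX, +02:45): 2020-07-21 09:25 UTC ≤ query < 2021-03-11 17:05 UTC
1·60 + 49 + 165 = 274 min
274 = 0·1440 + 274; 274 = 4·60 + 34 → 04:34, same day
→ 2020-11-14 04:34 YSX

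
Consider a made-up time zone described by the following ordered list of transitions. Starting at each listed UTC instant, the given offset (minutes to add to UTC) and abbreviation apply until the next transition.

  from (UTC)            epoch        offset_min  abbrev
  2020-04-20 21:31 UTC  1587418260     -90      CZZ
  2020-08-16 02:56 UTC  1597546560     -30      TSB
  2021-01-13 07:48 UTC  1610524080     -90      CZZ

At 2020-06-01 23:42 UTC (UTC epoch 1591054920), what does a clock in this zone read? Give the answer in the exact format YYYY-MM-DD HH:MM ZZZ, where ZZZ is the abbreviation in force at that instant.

Query: 2020-06-01 23:42 UTC
Rule 1/3 (CZZ, -01:30): 2020-04-20 21:31 UTC ≤ query < 2020-08-16 02:56 UTC
23·60 + 42 - 90 = 1332 min
1332 = 0·1440 + 1332; 1332 = 22·60 + 12 → 22:12, same day
→ 2020-06-01 22:12 CZZ

2020-06-01 22:12 CZZ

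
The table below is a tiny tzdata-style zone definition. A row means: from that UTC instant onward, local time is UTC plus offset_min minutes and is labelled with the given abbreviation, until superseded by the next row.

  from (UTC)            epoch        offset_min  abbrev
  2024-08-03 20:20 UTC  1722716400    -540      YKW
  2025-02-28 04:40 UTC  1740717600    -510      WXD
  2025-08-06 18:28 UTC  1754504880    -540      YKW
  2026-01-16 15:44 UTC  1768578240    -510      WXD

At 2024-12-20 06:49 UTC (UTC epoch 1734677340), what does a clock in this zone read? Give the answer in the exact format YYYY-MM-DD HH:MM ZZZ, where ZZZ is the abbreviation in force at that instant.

Query: 2024-12-20 06:49 UTC
Rule 1/4 (YKW, -09:00): 2024-08-03 20:20 UTC ≤ query < 2025-02-28 04:40 UTC
6·60 + 49 - 540 = -131 min
-131 = -1·1440 + 1309; 1309 = 21·60 + 49 → 21:49, 2024-12-20 - 1 day = 2024-12-19
→ 2024-12-19 21:49 YKW

2024-12-19 21:49 YKW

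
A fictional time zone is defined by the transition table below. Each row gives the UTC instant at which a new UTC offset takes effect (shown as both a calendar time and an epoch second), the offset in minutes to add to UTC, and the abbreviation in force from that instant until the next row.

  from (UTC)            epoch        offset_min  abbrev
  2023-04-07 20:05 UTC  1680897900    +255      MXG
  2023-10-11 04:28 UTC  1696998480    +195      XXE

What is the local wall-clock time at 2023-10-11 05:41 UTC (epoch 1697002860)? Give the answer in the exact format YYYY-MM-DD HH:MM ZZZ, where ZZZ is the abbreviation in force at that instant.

Query: 2023-10-11 05:41 UTC
Rule 2/2 (XXE, +03:15): 2023-10-11 04:28 UTC ≤ query < +∞
5·60 + 41 + 195 = 536 min
536 = 0·1440 + 536; 536 = 8·60 + 56 → 08:56, same day
→ 2023-10-11 08:56 XXE

2023-10-11 08:56 XXE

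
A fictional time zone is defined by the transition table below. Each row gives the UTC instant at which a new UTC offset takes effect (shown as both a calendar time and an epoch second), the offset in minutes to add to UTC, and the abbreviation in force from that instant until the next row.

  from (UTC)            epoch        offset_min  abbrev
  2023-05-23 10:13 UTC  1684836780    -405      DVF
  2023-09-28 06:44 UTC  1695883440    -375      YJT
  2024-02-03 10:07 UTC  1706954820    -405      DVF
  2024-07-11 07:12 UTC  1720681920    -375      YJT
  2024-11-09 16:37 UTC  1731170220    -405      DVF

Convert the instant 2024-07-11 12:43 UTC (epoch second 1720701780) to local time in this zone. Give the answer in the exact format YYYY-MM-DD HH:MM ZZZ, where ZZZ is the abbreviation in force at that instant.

2024-07-11 06:28 YJT

Query: 2024-07-11 12:43 UTC
Rule 4/5 (YJT, -06:15): 2024-07-11 07:12 UTC ≤ query < 2024-11-09 16:37 UTC
12·60 + 43 - 375 = 388 min
388 = 0·1440 + 388; 388 = 6·60 + 28 → 06:28, same day
→ 2024-07-11 06:28 YJT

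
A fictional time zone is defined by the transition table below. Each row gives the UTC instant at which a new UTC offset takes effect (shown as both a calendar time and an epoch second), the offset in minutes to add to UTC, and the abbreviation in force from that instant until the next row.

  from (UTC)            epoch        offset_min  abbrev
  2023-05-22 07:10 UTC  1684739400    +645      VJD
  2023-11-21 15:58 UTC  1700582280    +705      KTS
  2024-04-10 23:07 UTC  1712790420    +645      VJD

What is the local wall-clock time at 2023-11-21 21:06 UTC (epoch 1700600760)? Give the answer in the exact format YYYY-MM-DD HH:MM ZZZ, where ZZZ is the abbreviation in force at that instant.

2023-11-22 08:51 KTS

Query: 2023-11-21 21:06 UTC
Rule 2/3 (KTS, +11:45): 2023-11-21 15:58 UTC ≤ query < 2024-04-10 23:07 UTC
21·60 + 6 + 705 = 1971 min
1971 = 1·1440 + 531; 531 = 8·60 + 51 → 08:51, 2023-11-21 + 1 day = 2023-11-22
→ 2023-11-22 08:51 KTS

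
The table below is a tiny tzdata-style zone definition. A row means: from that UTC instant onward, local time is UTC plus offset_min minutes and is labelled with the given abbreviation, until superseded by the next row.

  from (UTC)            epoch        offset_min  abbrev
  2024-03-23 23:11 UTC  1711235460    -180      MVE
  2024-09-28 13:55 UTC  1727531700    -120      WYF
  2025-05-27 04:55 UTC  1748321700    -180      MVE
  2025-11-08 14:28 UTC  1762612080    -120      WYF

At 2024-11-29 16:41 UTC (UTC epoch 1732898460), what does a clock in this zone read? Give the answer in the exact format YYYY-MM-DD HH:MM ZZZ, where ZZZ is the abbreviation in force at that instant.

Query: 2024-11-29 16:41 UTC
Rule 2/4 (WYF, -02:00): 2024-09-28 13:55 UTC ≤ query < 2025-05-27 04:55 UTC
16·60 + 41 - 120 = 881 min
881 = 0·1440 + 881; 881 = 14·60 + 41 → 14:41, same day
→ 2024-11-29 14:41 WYF

2024-11-29 14:41 WYF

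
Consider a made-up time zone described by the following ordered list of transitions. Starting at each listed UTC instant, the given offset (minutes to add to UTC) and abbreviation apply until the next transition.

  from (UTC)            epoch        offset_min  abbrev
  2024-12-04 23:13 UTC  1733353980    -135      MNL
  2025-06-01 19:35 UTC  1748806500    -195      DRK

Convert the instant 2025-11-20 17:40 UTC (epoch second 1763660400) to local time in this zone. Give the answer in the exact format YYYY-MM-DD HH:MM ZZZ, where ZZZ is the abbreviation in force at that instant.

2025-11-20 14:25 DRK

Query: 2025-11-20 17:40 UTC
Rule 2/2 (DRK, -03:15): 2025-06-01 19:35 UTC ≤ query < +∞
17·60 + 40 - 195 = 865 min
865 = 0·1440 + 865; 865 = 14·60 + 25 → 14:25, same day
→ 2025-11-20 14:25 DRK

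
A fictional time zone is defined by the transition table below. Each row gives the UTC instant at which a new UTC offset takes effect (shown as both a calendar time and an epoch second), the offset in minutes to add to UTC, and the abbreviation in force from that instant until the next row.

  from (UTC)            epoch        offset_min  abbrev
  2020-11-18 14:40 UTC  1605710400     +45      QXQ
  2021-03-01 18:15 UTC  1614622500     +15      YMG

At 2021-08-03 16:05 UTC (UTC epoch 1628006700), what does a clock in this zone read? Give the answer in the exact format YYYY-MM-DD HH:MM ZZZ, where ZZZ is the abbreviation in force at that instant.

2021-08-03 16:20 YMG

Query: 2021-08-03 16:05 UTC
Rule 2/2 (YMG, +00:15): 2021-03-01 18:15 UTC ≤ query < +∞
16·60 + 5 + 15 = 980 min
980 = 0·1440 + 980; 980 = 16·60 + 20 → 16:20, same day
→ 2021-08-03 16:20 YMG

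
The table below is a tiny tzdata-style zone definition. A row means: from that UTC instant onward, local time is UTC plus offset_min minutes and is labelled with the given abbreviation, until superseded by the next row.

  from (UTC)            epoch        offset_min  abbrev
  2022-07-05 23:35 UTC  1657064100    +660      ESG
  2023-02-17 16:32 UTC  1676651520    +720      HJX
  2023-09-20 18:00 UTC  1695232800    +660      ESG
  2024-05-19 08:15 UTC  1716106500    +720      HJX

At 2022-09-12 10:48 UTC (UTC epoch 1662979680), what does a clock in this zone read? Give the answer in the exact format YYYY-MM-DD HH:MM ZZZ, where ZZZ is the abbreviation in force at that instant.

2022-09-12 21:48 ESG

Query: 2022-09-12 10:48 UTC
Rule 1/4 (ESG, +11:00): 2022-07-05 23:35 UTC ≤ query < 2023-02-17 16:32 UTC
10·60 + 48 + 660 = 1308 min
1308 = 0·1440 + 1308; 1308 = 21·60 + 48 → 21:48, same day
→ 2022-09-12 21:48 ESG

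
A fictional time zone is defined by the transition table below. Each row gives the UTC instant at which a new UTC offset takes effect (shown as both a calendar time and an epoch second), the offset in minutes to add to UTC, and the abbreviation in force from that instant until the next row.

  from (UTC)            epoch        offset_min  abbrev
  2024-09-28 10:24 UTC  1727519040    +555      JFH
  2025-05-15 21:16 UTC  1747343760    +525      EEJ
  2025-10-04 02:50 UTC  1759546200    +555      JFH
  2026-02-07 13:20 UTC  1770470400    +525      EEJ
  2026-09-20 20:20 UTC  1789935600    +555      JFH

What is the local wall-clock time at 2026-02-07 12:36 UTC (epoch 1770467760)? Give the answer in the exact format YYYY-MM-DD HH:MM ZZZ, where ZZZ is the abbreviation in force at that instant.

Query: 2026-02-07 12:36 UTC
Rule 3/5 (JFH, +09:15): 2025-10-04 02:50 UTC ≤ query < 2026-02-07 13:20 UTC
12·60 + 36 + 555 = 1311 min
1311 = 0·1440 + 1311; 1311 = 21·60 + 51 → 21:51, same day
→ 2026-02-07 21:51 JFH

2026-02-07 21:51 JFH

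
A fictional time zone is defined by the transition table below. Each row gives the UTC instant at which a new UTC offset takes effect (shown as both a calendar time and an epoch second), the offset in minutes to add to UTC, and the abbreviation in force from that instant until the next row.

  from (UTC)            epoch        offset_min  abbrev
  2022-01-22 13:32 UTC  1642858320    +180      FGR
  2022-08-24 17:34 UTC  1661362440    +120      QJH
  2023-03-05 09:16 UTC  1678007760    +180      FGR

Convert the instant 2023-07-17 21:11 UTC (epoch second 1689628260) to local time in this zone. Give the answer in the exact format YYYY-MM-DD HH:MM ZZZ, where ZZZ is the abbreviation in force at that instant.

Query: 2023-07-17 21:11 UTC
Rule 3/3 (FGR, +03:00): 2023-03-05 09:16 UTC ≤ query < +∞
21·60 + 11 + 180 = 1451 min
1451 = 1·1440 + 11; 11 = 0·60 + 11 → 00:11, 2023-07-17 + 1 day = 2023-07-18
→ 2023-07-18 00:11 FGR

2023-07-18 00:11 FGR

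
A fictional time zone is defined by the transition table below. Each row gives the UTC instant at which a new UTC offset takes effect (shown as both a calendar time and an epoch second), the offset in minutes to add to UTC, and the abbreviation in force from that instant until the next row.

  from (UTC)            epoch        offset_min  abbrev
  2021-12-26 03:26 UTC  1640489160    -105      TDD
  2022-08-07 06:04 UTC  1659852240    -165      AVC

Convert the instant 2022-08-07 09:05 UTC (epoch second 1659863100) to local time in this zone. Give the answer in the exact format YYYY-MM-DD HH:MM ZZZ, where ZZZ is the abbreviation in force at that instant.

Query: 2022-08-07 09:05 UTC
Rule 2/2 (AVC, -02:45): 2022-08-07 06:04 UTC ≤ query < +∞
9·60 + 5 - 165 = 380 min
380 = 0·1440 + 380; 380 = 6·60 + 20 → 06:20, same day
→ 2022-08-07 06:20 AVC

2022-08-07 06:20 AVC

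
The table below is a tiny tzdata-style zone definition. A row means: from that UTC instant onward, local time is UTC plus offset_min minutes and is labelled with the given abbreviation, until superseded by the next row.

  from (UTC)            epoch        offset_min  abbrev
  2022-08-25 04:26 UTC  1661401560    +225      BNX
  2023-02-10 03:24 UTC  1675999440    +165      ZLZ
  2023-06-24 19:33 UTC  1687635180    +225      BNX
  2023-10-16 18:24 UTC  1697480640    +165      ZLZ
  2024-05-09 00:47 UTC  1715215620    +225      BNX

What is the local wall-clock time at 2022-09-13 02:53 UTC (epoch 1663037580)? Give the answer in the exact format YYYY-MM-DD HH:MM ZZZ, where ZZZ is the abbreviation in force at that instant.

2022-09-13 06:38 BNX

Query: 2022-09-13 02:53 UTC
Rule 1/5 (BNX, +03:45): 2022-08-25 04:26 UTC ≤ query < 2023-02-10 03:24 UTC
2·60 + 53 + 225 = 398 min
398 = 0·1440 + 398; 398 = 6·60 + 38 → 06:38, same day
→ 2022-09-13 06:38 BNX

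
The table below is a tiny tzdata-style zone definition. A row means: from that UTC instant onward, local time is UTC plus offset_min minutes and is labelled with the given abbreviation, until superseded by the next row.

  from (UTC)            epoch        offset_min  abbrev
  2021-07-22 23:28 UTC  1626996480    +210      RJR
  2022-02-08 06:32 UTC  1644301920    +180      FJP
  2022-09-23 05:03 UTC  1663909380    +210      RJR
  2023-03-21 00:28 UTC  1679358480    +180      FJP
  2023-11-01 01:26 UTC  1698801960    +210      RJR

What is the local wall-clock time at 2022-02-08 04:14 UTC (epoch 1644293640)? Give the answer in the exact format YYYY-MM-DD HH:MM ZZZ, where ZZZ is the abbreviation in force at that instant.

Query: 2022-02-08 04:14 UTC
Rule 1/5 (RJR, +03:30): 2021-07-22 23:28 UTC ≤ query < 2022-02-08 06:32 UTC
4·60 + 14 + 210 = 464 min
464 = 0·1440 + 464; 464 = 7·60 + 44 → 07:44, same day
→ 2022-02-08 07:44 RJR

2022-02-08 07:44 RJR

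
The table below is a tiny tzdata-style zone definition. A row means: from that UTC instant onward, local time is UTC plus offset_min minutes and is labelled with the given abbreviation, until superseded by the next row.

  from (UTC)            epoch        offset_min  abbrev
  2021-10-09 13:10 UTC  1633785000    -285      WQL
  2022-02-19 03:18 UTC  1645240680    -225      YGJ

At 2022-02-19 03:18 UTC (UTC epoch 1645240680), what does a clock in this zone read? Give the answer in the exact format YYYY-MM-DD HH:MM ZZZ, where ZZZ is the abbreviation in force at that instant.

2022-02-18 23:33 YGJ

Query: 2022-02-19 03:18 UTC
Rule 2/2 (YGJ, -03:45): 2022-02-19 03:18 UTC ≤ query < +∞
3·60 + 18 - 225 = -27 min
-27 = -1·1440 + 1413; 1413 = 23·60 + 33 → 23:33, 2022-02-19 - 1 day = 2022-02-18
→ 2022-02-18 23:33 YGJ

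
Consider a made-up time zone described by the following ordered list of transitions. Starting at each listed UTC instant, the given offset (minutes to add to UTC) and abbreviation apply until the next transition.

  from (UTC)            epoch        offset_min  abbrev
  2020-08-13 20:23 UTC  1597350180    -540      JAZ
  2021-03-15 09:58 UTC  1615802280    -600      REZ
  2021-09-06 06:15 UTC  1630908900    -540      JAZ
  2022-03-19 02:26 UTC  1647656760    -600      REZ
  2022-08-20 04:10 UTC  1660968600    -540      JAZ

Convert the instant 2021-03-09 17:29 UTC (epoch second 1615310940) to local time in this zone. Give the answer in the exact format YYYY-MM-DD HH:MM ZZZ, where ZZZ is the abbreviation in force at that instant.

Query: 2021-03-09 17:29 UTC
Rule 1/5 (JAZ, -09:00): 2020-08-13 20:23 UTC ≤ query < 2021-03-15 09:58 UTC
17·60 + 29 - 540 = 509 min
509 = 0·1440 + 509; 509 = 8·60 + 29 → 08:29, same day
→ 2021-03-09 08:29 JAZ

2021-03-09 08:29 JAZ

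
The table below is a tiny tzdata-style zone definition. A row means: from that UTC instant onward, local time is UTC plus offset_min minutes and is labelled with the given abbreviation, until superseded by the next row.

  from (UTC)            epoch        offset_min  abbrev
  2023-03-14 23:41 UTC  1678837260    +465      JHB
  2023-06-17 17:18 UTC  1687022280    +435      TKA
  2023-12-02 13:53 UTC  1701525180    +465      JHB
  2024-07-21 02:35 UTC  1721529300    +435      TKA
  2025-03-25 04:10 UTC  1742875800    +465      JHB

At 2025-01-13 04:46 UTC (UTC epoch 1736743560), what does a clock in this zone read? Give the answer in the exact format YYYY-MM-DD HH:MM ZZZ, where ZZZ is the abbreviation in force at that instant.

Query: 2025-01-13 04:46 UTC
Rule 4/5 (TKA, +07:15): 2024-07-21 02:35 UTC ≤ query < 2025-03-25 04:10 UTC
4·60 + 46 + 435 = 721 min
721 = 0·1440 + 721; 721 = 12·60 + 1 → 12:01, same day
→ 2025-01-13 12:01 TKA

2025-01-13 12:01 TKA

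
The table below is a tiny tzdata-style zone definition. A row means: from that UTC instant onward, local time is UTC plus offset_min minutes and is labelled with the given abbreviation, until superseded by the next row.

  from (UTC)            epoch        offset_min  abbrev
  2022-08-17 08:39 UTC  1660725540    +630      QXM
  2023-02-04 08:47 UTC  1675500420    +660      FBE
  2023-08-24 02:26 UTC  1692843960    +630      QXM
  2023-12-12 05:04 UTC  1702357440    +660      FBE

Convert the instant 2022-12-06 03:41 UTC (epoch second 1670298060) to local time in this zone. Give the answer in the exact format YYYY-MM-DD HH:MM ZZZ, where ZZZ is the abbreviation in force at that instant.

Query: 2022-12-06 03:41 UTC
Rule 1/4 (QXM, +10:30): 2022-08-17 08:39 UTC ≤ query < 2023-02-04 08:47 UTC
3·60 + 41 + 630 = 851 min
851 = 0·1440 + 851; 851 = 14·60 + 11 → 14:11, same day
→ 2022-12-06 14:11 QXM

2022-12-06 14:11 QXM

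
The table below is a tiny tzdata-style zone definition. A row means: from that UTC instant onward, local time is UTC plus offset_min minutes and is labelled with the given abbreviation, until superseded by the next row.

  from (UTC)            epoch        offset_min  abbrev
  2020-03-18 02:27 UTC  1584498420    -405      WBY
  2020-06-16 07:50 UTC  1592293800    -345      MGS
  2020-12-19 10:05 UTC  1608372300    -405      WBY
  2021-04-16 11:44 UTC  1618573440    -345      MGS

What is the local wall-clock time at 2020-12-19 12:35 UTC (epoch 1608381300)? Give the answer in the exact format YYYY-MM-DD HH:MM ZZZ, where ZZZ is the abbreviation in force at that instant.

2020-12-19 05:50 WBY

Query: 2020-12-19 12:35 UTC
Rule 3/4 (WBY, -06:45): 2020-12-19 10:05 UTC ≤ query < 2021-04-16 11:44 UTC
12·60 + 35 - 405 = 350 min
350 = 0·1440 + 350; 350 = 5·60 + 50 → 05:50, same day
→ 2020-12-19 05:50 WBY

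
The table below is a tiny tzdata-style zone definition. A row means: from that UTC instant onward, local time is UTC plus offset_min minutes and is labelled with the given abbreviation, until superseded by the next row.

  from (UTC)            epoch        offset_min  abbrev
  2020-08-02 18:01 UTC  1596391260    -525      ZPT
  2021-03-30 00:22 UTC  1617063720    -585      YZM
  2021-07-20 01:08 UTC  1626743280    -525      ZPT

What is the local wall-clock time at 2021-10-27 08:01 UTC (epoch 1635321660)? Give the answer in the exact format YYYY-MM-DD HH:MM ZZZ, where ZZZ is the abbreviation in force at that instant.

Query: 2021-10-27 08:01 UTC
Rule 3/3 (ZPT, -08:45): 2021-07-20 01:08 UTC ≤ query < +∞
8·60 + 1 - 525 = -44 min
-44 = -1·1440 + 1396; 1396 = 23·60 + 16 → 23:16, 2021-10-27 - 1 day = 2021-10-26
→ 2021-10-26 23:16 ZPT

2021-10-26 23:16 ZPT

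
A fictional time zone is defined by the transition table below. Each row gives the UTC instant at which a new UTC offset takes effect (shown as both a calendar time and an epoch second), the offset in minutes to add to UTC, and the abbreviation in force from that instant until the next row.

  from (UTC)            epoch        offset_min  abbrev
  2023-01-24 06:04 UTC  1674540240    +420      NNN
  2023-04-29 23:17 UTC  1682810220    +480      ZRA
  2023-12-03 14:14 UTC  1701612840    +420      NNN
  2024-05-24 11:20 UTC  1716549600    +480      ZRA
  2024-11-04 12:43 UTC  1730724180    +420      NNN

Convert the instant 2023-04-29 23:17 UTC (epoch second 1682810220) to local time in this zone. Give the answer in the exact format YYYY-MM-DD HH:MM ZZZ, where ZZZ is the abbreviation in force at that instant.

2023-04-30 07:17 ZRA

Query: 2023-04-29 23:17 UTC
Rule 2/5 (ZRA, +08:00): 2023-04-29 23:17 UTC ≤ query < 2023-12-03 14:14 UTC
23·60 + 17 + 480 = 1877 min
1877 = 1·1440 + 437; 437 = 7·60 + 17 → 07:17, 2023-04-29 + 1 day = 2023-04-30
→ 2023-04-30 07:17 ZRA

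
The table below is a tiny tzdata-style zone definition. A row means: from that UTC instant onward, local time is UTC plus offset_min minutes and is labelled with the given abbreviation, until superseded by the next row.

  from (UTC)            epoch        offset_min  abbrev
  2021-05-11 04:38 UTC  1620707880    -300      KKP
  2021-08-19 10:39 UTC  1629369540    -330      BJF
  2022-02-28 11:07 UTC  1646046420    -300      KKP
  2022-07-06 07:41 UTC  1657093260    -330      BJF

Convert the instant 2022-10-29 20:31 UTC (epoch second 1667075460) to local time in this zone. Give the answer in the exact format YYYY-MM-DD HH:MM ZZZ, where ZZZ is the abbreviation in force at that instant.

Query: 2022-10-29 20:31 UTC
Rule 4/4 (BJF, -05:30): 2022-07-06 07:41 UTC ≤ query < +∞
20·60 + 31 - 330 = 901 min
901 = 0·1440 + 901; 901 = 15·60 + 1 → 15:01, same day
→ 2022-10-29 15:01 BJF

2022-10-29 15:01 BJF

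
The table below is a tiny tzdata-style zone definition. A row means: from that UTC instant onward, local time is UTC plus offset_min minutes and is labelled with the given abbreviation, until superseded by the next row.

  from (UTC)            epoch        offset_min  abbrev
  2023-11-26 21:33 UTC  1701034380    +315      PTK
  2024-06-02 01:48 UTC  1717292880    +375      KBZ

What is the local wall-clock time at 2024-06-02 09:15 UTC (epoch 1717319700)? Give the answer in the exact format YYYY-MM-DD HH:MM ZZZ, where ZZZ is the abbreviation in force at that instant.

Query: 2024-06-02 09:15 UTC
Rule 2/2 (KBZ, +06:15): 2024-06-02 01:48 UTC ≤ query < +∞
9·60 + 15 + 375 = 930 min
930 = 0·1440 + 930; 930 = 15·60 + 30 → 15:30, same day
→ 2024-06-02 15:30 KBZ

2024-06-02 15:30 KBZ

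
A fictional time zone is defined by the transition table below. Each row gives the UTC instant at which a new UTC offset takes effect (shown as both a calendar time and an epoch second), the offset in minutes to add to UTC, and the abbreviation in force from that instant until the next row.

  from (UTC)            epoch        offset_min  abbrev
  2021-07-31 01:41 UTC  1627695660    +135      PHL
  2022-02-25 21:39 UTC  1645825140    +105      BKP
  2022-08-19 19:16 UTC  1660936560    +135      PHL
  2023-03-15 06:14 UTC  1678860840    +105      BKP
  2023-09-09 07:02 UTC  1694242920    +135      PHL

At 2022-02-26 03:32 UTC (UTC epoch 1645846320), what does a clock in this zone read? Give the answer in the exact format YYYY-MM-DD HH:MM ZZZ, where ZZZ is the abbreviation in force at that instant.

Query: 2022-02-26 03:32 UTC
Rule 2/5 (BKP, +01:45): 2022-02-25 21:39 UTC ≤ query < 2022-08-19 19:16 UTC
3·60 + 32 + 105 = 317 min
317 = 0·1440 + 317; 317 = 5·60 + 17 → 05:17, same day
→ 2022-02-26 05:17 BKP

2022-02-26 05:17 BKP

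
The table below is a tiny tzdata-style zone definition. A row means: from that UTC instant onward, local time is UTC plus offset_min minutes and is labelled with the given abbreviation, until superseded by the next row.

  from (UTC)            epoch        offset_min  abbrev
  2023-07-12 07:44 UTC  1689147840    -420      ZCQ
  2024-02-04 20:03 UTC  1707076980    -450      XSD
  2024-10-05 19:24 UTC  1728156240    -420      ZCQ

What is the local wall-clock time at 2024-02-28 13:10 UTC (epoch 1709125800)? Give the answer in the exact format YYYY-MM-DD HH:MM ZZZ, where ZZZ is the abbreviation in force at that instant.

Query: 2024-02-28 13:10 UTC
Rule 2/3 (XSD, -07:30): 2024-02-04 20:03 UTC ≤ query < 2024-10-05 19:24 UTC
13·60 + 10 - 450 = 340 min
340 = 0·1440 + 340; 340 = 5·60 + 40 → 05:40, same day
→ 2024-02-28 05:40 XSD

2024-02-28 05:40 XSD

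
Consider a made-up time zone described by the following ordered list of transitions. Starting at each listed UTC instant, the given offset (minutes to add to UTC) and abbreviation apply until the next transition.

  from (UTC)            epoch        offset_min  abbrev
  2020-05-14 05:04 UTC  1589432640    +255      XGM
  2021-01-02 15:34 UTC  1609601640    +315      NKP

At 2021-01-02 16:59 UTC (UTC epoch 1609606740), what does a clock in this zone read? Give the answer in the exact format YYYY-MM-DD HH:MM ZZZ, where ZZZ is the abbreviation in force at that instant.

Query: 2021-01-02 16:59 UTC
Rule 2/2 (NKP, +05:15): 2021-01-02 15:34 UTC ≤ query < +∞
16·60 + 59 + 315 = 1334 min
1334 = 0·1440 + 1334; 1334 = 22·60 + 14 → 22:14, same day
→ 2021-01-02 22:14 NKP

2021-01-02 22:14 NKP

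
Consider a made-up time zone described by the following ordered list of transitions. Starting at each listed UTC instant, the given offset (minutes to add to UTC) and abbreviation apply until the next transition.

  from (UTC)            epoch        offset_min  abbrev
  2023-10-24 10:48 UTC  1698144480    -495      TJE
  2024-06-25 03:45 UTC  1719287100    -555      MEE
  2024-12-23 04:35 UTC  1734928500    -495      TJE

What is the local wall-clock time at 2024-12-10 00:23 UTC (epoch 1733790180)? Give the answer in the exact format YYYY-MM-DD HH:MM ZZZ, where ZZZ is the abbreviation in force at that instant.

2024-12-09 15:08 MEE

Query: 2024-12-10 00:23 UTC
Rule 2/3 (MEE, -09:15): 2024-06-25 03:45 UTC ≤ query < 2024-12-23 04:35 UTC
0·60 + 23 - 555 = -532 min
-532 = -1·1440 + 908; 908 = 15·60 + 8 → 15:08, 2024-12-10 - 1 day = 2024-12-09
→ 2024-12-09 15:08 MEE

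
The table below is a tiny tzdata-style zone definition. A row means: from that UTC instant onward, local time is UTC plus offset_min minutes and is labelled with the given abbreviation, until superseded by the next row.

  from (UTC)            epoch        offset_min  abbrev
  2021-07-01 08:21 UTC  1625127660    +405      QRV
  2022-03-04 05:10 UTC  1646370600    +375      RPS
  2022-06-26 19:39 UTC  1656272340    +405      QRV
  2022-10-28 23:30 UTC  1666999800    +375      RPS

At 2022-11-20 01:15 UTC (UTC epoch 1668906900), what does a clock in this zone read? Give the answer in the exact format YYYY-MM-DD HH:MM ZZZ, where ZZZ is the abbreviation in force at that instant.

Query: 2022-11-20 01:15 UTC
Rule 4/4 (RPS, +06:15): 2022-10-28 23:30 UTC ≤ query < +∞
1·60 + 15 + 375 = 450 min
450 = 0·1440 + 450; 450 = 7·60 + 30 → 07:30, same day
→ 2022-11-20 07:30 RPS

2022-11-20 07:30 RPS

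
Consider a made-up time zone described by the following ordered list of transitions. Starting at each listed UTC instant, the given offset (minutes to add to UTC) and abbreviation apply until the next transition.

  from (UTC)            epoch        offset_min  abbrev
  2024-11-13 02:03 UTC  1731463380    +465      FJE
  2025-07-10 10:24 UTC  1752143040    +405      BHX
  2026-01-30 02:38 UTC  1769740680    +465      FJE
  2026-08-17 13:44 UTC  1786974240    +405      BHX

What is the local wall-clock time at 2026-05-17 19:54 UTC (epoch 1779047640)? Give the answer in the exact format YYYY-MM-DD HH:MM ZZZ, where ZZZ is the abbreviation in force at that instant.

Query: 2026-05-17 19:54 UTC
Rule 3/4 (FJE, +07:45): 2026-01-30 02:38 UTC ≤ query < 2026-08-17 13:44 UTC
19·60 + 54 + 465 = 1659 min
1659 = 1·1440 + 219; 219 = 3·60 + 39 → 03:39, 2026-05-17 + 1 day = 2026-05-18
→ 2026-05-18 03:39 FJE

2026-05-18 03:39 FJE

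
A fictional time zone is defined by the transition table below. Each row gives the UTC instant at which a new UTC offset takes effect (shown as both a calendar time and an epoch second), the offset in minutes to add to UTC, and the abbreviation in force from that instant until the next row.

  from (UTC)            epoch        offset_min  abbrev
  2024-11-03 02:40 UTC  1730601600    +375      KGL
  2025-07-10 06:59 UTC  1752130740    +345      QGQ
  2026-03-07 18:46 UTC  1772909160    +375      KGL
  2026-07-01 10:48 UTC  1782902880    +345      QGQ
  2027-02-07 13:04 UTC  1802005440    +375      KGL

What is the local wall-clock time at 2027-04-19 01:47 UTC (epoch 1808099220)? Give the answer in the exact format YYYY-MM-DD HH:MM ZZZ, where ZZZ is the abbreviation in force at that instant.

2027-04-19 08:02 KGL

Query: 2027-04-19 01:47 UTC
Rule 5/5 (KGL, +06:15): 2027-02-07 13:04 UTC ≤ query < +∞
1·60 + 47 + 375 = 482 min
482 = 0·1440 + 482; 482 = 8·60 + 2 → 08:02, same day
→ 2027-04-19 08:02 KGL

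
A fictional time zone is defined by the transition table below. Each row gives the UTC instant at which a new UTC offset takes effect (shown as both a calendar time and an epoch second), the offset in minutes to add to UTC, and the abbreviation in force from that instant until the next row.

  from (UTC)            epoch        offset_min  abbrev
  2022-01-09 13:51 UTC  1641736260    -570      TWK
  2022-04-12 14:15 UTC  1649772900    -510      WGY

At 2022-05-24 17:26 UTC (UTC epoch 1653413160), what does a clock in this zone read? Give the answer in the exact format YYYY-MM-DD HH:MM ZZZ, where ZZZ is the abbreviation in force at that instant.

Query: 2022-05-24 17:26 UTC
Rule 2/2 (WGY, -08:30): 2022-04-12 14:15 UTC ≤ query < +∞
17·60 + 26 - 510 = 536 min
536 = 0·1440 + 536; 536 = 8·60 + 56 → 08:56, same day
→ 2022-05-24 08:56 WGY

2022-05-24 08:56 WGY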